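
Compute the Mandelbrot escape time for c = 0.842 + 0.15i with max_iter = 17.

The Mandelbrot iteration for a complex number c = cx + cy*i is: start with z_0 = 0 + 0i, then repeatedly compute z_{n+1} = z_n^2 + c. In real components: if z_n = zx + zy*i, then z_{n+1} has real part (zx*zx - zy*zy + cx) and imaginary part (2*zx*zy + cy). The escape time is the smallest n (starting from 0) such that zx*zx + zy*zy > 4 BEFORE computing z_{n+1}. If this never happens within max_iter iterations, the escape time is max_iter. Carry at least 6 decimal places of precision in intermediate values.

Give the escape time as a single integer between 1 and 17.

z_0 = 0 + 0i, c = 0.8420 + 0.1500i
Iter 1: z = 0.8420 + 0.1500i, |z|^2 = 0.7315
Iter 2: z = 1.5285 + 0.4026i, |z|^2 = 2.4983
Iter 3: z = 3.0161 + 1.3807i, |z|^2 = 11.0033
Escaped at iteration 3

Answer: 3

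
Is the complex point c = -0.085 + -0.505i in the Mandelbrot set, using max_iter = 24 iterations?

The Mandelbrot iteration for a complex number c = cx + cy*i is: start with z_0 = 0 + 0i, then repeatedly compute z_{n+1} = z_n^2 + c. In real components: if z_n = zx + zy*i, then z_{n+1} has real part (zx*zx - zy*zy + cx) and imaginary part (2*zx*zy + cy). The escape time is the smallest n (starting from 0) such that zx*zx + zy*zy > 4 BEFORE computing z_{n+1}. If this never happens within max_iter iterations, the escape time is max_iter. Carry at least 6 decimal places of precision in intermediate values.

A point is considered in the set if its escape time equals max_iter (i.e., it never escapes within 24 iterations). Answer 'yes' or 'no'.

Answer: yes

Derivation:
z_0 = 0 + 0i, c = -0.0850 + -0.5050i
Iter 1: z = -0.0850 + -0.5050i, |z|^2 = 0.2622
Iter 2: z = -0.3328 + -0.4192i, |z|^2 = 0.2864
Iter 3: z = -0.1499 + -0.2260i, |z|^2 = 0.0736
Iter 4: z = -0.1136 + -0.4372i, |z|^2 = 0.2041
Iter 5: z = -0.2633 + -0.4057i, |z|^2 = 0.2339
Iter 6: z = -0.1803 + -0.2914i, |z|^2 = 0.1174
Iter 7: z = -0.1374 + -0.3999i, |z|^2 = 0.1788
Iter 8: z = -0.2261 + -0.3951i, |z|^2 = 0.2072
Iter 9: z = -0.1900 + -0.3264i, |z|^2 = 0.1426
Iter 10: z = -0.1554 + -0.3810i, |z|^2 = 0.1693
Iter 11: z = -0.2060 + -0.3866i, |z|^2 = 0.1919
Iter 12: z = -0.1920 + -0.3457i, |z|^2 = 0.1564
Iter 13: z = -0.1677 + -0.3722i, |z|^2 = 0.1667
Iter 14: z = -0.1954 + -0.3802i, |z|^2 = 0.1827
Iter 15: z = -0.1913 + -0.3564i, |z|^2 = 0.1636
Iter 16: z = -0.1754 + -0.3686i, |z|^2 = 0.1667
Iter 17: z = -0.1901 + -0.3757i, |z|^2 = 0.1773
Iter 18: z = -0.1900 + -0.3622i, |z|^2 = 0.1673
Iter 19: z = -0.1801 + -0.3674i, |z|^2 = 0.1674
Iter 20: z = -0.1876 + -0.3727i, |z|^2 = 0.1741
Iter 21: z = -0.1887 + -0.3652i, |z|^2 = 0.1690
Iter 22: z = -0.1828 + -0.3672i, |z|^2 = 0.1682
Iter 23: z = -0.1864 + -0.3708i, |z|^2 = 0.1722
Did not escape in 24 iterations → in set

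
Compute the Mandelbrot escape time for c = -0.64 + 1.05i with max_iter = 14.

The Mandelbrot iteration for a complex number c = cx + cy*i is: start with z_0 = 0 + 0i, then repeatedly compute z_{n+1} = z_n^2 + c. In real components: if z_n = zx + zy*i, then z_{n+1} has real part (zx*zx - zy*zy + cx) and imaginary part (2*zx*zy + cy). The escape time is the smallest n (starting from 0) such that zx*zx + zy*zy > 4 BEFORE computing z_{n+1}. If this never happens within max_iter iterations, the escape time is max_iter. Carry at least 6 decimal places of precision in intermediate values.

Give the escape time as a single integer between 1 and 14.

Answer: 3

Derivation:
z_0 = 0 + 0i, c = -0.6400 + 1.0500i
Iter 1: z = -0.6400 + 1.0500i, |z|^2 = 1.5121
Iter 2: z = -1.3329 + -0.2940i, |z|^2 = 1.8631
Iter 3: z = 1.0502 + 1.8337i, |z|^2 = 4.4655
Escaped at iteration 3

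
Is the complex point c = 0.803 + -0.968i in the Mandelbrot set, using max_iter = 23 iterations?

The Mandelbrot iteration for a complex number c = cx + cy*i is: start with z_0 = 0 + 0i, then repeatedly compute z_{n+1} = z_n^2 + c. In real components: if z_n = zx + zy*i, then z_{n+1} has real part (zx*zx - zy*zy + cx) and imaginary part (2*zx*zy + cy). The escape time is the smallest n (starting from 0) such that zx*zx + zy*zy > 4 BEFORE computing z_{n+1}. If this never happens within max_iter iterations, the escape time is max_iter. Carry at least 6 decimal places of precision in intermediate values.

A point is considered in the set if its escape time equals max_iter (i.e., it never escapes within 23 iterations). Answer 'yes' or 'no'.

Answer: no

Derivation:
z_0 = 0 + 0i, c = 0.8030 + -0.9680i
Iter 1: z = 0.8030 + -0.9680i, |z|^2 = 1.5818
Iter 2: z = 0.5108 + -2.5226i, |z|^2 = 6.6245
Escaped at iteration 2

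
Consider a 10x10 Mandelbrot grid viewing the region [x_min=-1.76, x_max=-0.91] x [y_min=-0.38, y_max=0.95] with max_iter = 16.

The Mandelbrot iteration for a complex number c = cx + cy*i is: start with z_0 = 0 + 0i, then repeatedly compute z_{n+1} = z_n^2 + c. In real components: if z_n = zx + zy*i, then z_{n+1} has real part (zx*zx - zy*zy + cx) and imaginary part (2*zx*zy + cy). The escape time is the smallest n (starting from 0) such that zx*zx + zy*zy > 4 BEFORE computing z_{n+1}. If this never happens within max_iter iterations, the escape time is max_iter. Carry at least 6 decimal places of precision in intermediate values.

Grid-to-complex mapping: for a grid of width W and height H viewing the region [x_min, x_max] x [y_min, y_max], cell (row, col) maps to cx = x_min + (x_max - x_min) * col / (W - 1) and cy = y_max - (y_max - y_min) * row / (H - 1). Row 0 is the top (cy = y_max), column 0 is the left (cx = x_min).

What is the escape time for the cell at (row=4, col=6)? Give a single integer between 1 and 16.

Answer: 9

Derivation:
z_0 = 0 + 0i, c = -1.1933 + 0.3589i
Iter 1: z = -1.1933 + 0.3589i, |z|^2 = 1.5528
Iter 2: z = 0.1019 + -0.4977i, |z|^2 = 0.2581
Iter 3: z = -1.4306 + 0.2575i, |z|^2 = 2.1129
Iter 4: z = 0.7870 + -0.3778i, |z|^2 = 0.7621
Iter 5: z = -0.7166 + -0.2357i, |z|^2 = 0.5691
Iter 6: z = -0.7354 + 0.6967i, |z|^2 = 1.0262
Iter 7: z = -1.1380 + -0.6658i, |z|^2 = 1.7383
Iter 8: z = -0.3416 + 1.8743i, |z|^2 = 3.6295
Iter 9: z = -4.5894 + -0.9217i, |z|^2 = 21.9125
Escaped at iteration 9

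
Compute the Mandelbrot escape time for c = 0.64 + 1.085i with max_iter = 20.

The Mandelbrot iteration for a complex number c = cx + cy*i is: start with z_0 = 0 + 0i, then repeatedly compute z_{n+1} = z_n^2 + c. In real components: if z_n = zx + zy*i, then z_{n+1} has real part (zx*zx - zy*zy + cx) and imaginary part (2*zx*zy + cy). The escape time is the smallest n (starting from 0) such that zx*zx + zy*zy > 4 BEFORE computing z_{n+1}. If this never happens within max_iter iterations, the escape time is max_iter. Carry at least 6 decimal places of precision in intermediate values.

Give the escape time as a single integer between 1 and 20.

Answer: 2

Derivation:
z_0 = 0 + 0i, c = 0.6400 + 1.0850i
Iter 1: z = 0.6400 + 1.0850i, |z|^2 = 1.5868
Iter 2: z = -0.1276 + 2.4738i, |z|^2 = 6.1360
Escaped at iteration 2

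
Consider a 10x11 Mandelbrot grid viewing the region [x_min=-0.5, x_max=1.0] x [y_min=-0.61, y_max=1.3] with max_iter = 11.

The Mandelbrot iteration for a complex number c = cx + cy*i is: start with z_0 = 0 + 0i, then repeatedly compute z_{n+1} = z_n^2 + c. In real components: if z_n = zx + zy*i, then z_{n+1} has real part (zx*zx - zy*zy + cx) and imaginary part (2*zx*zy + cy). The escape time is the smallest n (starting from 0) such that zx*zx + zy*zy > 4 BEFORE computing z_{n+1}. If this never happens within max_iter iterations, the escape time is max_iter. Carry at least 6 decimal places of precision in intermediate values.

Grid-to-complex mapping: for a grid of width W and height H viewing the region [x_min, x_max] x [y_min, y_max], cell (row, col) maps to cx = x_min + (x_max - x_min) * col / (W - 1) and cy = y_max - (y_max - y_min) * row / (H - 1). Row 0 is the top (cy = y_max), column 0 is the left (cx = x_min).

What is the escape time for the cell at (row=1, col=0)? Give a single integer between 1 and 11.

z_0 = 0 + 0i, c = -0.5000 + 1.1090i
Iter 1: z = -0.5000 + 1.1090i, |z|^2 = 1.4799
Iter 2: z = -1.4799 + 0.0000i, |z|^2 = 2.1900
Iter 3: z = 1.6900 + 1.1090i, |z|^2 = 4.0861
Escaped at iteration 3

Answer: 3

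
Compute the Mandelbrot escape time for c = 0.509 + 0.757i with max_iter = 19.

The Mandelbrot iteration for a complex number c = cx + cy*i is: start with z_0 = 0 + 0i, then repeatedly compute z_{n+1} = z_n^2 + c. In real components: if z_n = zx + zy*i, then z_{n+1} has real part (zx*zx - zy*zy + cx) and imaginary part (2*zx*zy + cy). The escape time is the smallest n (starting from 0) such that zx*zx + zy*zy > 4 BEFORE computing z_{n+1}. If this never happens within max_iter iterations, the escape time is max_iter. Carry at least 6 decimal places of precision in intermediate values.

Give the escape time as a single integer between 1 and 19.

Answer: 3

Derivation:
z_0 = 0 + 0i, c = 0.5090 + 0.7570i
Iter 1: z = 0.5090 + 0.7570i, |z|^2 = 0.8321
Iter 2: z = 0.1950 + 1.5276i, |z|^2 = 2.3717
Iter 3: z = -1.7866 + 1.3529i, |z|^2 = 5.0222
Escaped at iteration 3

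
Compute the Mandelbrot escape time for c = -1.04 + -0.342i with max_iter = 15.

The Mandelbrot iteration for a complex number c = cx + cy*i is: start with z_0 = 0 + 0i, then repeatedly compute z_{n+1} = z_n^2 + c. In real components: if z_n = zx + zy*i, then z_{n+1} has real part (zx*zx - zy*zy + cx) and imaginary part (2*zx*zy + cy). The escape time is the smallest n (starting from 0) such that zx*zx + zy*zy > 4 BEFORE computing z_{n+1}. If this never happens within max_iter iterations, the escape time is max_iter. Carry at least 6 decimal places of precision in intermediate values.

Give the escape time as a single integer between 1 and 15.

Answer: 15

Derivation:
z_0 = 0 + 0i, c = -1.0400 + -0.3420i
Iter 1: z = -1.0400 + -0.3420i, |z|^2 = 1.1986
Iter 2: z = -0.0754 + 0.3694i, |z|^2 = 0.1421
Iter 3: z = -1.1707 + -0.3977i, |z|^2 = 1.5288
Iter 4: z = 0.1725 + 0.5891i, |z|^2 = 0.3769
Iter 5: z = -1.3573 + -0.1387i, |z|^2 = 1.8616
Iter 6: z = 0.7831 + 0.0346i, |z|^2 = 0.6145
Iter 7: z = -0.4279 + -0.2878i, |z|^2 = 0.2659
Iter 8: z = -0.9397 + -0.0957i, |z|^2 = 0.8922
Iter 9: z = -0.1661 + -0.1621i, |z|^2 = 0.0539
Iter 10: z = -1.0387 + -0.2881i, |z|^2 = 1.1619
Iter 11: z = -0.0442 + 0.2566i, |z|^2 = 0.0678
Iter 12: z = -1.1039 + -0.3647i, |z|^2 = 1.3515
Iter 13: z = 0.0455 + 0.4631i, |z|^2 = 0.2165
Iter 14: z = -1.2524 + -0.2998i, |z|^2 = 1.6583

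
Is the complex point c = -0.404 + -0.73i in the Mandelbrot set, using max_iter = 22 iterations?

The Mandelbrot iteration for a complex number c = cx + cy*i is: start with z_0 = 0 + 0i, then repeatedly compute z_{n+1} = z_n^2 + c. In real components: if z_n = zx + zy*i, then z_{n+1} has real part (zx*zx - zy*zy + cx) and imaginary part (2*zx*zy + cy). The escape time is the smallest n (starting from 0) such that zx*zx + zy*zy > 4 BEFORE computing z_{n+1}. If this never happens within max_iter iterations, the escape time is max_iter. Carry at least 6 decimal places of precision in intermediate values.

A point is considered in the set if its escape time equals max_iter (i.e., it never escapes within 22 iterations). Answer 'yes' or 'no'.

z_0 = 0 + 0i, c = -0.4040 + -0.7300i
Iter 1: z = -0.4040 + -0.7300i, |z|^2 = 0.6961
Iter 2: z = -0.7737 + -0.1402i, |z|^2 = 0.6182
Iter 3: z = 0.1749 + -0.5131i, |z|^2 = 0.2939
Iter 4: z = -0.6367 + -0.9095i, |z|^2 = 1.2326
Iter 5: z = -0.8259 + 0.4282i, |z|^2 = 0.8654
Iter 6: z = 0.0947 + -1.4372i, |z|^2 = 2.0747
Iter 7: z = -2.4607 + -1.0023i, |z|^2 = 7.0597
Escaped at iteration 7

Answer: no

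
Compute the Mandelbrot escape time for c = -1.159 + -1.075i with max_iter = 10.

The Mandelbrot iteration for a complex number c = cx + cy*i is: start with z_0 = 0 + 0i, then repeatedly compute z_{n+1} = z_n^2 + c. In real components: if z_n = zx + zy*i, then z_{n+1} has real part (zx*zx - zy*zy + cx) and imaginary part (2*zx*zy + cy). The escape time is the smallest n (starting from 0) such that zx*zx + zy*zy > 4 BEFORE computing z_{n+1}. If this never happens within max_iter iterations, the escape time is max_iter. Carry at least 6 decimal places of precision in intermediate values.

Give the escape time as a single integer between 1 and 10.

z_0 = 0 + 0i, c = -1.1590 + -1.0750i
Iter 1: z = -1.1590 + -1.0750i, |z|^2 = 2.4989
Iter 2: z = -0.9713 + 1.4168i, |z|^2 = 2.9510
Iter 3: z = -2.2230 + -3.8275i, |z|^2 = 19.5913
Escaped at iteration 3

Answer: 3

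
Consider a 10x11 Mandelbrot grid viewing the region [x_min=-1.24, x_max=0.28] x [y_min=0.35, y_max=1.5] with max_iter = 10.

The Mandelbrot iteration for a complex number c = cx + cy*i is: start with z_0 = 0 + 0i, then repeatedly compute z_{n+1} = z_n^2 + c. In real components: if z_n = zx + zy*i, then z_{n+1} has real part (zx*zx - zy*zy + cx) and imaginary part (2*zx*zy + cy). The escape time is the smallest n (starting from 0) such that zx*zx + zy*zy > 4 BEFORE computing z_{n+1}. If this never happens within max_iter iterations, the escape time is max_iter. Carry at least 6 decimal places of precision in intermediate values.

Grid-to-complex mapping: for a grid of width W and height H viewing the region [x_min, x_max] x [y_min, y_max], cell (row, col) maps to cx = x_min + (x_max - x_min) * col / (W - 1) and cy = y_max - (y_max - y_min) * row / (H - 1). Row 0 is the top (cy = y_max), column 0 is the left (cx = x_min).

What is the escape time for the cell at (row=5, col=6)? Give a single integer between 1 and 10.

Answer: 7

Derivation:
z_0 = 0 + 0i, c = -0.2267 + 0.9250i
Iter 1: z = -0.2267 + 0.9250i, |z|^2 = 0.9070
Iter 2: z = -1.0309 + 0.5057i, |z|^2 = 1.3185
Iter 3: z = 0.5804 + -0.1176i, |z|^2 = 0.3507
Iter 4: z = 0.0964 + 0.7885i, |z|^2 = 0.6310
Iter 5: z = -0.8391 + 1.0770i, |z|^2 = 1.8640
Iter 6: z = -0.6825 + -0.8824i, |z|^2 = 1.2445
Iter 7: z = -0.5395 + 2.1295i, |z|^2 = 4.8260
Escaped at iteration 7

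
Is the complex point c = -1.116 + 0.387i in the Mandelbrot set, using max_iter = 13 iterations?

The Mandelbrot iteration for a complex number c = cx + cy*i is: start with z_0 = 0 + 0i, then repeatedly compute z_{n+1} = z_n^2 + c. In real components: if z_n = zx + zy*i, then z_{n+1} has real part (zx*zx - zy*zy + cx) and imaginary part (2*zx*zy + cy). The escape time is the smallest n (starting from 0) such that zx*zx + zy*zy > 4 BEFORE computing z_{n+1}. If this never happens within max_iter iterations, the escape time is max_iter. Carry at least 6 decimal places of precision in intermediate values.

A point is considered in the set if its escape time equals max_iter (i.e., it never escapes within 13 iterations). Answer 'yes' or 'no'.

z_0 = 0 + 0i, c = -1.1160 + 0.3870i
Iter 1: z = -1.1160 + 0.3870i, |z|^2 = 1.3952
Iter 2: z = -0.0203 + -0.4768i, |z|^2 = 0.2277
Iter 3: z = -1.3429 + 0.4064i, |z|^2 = 1.9685
Iter 4: z = 0.5223 + -0.7044i, |z|^2 = 0.7690
Iter 5: z = -1.3395 + -0.3488i, |z|^2 = 1.9158
Iter 6: z = 0.5565 + 1.3214i, |z|^2 = 2.0559
Iter 7: z = -2.5525 + 1.8577i, |z|^2 = 9.9667
Escaped at iteration 7

Answer: no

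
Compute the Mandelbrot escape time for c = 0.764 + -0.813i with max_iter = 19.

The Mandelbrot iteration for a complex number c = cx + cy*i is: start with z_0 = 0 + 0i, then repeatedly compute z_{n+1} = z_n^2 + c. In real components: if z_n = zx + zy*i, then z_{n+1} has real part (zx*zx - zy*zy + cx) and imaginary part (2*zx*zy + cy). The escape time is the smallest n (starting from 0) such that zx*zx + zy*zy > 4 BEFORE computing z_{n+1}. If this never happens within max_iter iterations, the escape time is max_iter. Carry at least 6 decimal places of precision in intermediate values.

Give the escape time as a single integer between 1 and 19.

Answer: 2

Derivation:
z_0 = 0 + 0i, c = 0.7640 + -0.8130i
Iter 1: z = 0.7640 + -0.8130i, |z|^2 = 1.2447
Iter 2: z = 0.6867 + -2.0553i, |z|^2 = 4.6957
Escaped at iteration 2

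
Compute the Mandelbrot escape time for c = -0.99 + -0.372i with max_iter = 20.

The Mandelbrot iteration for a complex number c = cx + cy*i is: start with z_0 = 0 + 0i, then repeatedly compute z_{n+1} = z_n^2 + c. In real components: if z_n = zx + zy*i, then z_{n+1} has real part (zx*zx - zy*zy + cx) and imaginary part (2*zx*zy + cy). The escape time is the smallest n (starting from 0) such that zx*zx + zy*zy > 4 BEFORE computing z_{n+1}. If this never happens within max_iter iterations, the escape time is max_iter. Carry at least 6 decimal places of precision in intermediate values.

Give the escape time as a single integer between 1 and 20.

Answer: 8

Derivation:
z_0 = 0 + 0i, c = -0.9900 + -0.3720i
Iter 1: z = -0.9900 + -0.3720i, |z|^2 = 1.1185
Iter 2: z = -0.1483 + 0.3646i, |z|^2 = 0.1549
Iter 3: z = -1.1009 + -0.4801i, |z|^2 = 1.4425
Iter 4: z = -0.0085 + 0.6851i, |z|^2 = 0.4695
Iter 5: z = -1.4593 + -0.3836i, |z|^2 = 2.2769
Iter 6: z = 0.9925 + 0.7477i, |z|^2 = 1.5441
Iter 7: z = -0.5641 + 1.1122i, |z|^2 = 1.5552
Iter 8: z = -1.9089 + -1.6267i, |z|^2 = 6.2901
Escaped at iteration 8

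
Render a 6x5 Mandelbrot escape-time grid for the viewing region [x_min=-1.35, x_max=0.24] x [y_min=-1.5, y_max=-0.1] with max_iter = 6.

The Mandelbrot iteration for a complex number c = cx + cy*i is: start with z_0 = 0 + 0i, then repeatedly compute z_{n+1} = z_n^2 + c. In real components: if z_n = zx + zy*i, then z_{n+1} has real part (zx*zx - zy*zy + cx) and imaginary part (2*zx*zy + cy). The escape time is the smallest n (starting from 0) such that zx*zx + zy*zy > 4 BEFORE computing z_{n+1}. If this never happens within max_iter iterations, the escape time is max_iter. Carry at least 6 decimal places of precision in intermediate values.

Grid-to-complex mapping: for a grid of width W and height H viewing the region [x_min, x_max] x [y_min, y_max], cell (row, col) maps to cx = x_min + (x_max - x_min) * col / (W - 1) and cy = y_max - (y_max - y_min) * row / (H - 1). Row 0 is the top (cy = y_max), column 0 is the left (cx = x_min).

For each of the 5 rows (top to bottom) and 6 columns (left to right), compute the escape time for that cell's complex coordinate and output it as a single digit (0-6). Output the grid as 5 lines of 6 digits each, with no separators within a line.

(row=0, col=0): c = -1.3500 + -0.1000i → escape time 6
(row=0, col=1): c = -1.0320 + -0.1000i → escape time 6
(row=0, col=2): c = -0.7140 + -0.1000i → escape time 6
(row=0, col=3): c = -0.3960 + -0.1000i → escape time 6
(row=0, col=4): c = -0.0780 + -0.1000i → escape time 6
(row=0, col=5): c = 0.2400 + -0.1000i → escape time 6
(row=1, col=0): c = -1.3500 + -0.4500i → escape time 4
(row=1, col=1): c = -1.0320 + -0.4500i → escape time 5
(row=1, col=2): c = -0.7140 + -0.4500i → escape time 6
(row=1, col=3): c = -0.3960 + -0.4500i → escape time 6
(row=1, col=4): c = -0.0780 + -0.4500i → escape time 6
(row=1, col=5): c = 0.2400 + -0.4500i → escape time 6
(row=2, col=0): c = -1.3500 + -0.8000i → escape time 3
(row=2, col=1): c = -1.0320 + -0.8000i → escape time 3
(row=2, col=2): c = -0.7140 + -0.8000i → escape time 4
(row=2, col=3): c = -0.3960 + -0.8000i → escape time 6
(row=2, col=4): c = -0.0780 + -0.8000i → escape time 6
(row=2, col=5): c = 0.2400 + -0.8000i → escape time 5
(row=3, col=0): c = -1.3500 + -1.1500i → escape time 2
(row=3, col=1): c = -1.0320 + -1.1500i → escape time 3
(row=3, col=2): c = -0.7140 + -1.1500i → escape time 3
(row=3, col=3): c = -0.3960 + -1.1500i → escape time 3
(row=3, col=4): c = -0.0780 + -1.1500i → escape time 4
(row=3, col=5): c = 0.2400 + -1.1500i → escape time 3
(row=4, col=0): c = -1.3500 + -1.5000i → escape time 1
(row=4, col=1): c = -1.0320 + -1.5000i → escape time 2
(row=4, col=2): c = -0.7140 + -1.5000i → escape time 2
(row=4, col=3): c = -0.3960 + -1.5000i → escape time 2
(row=4, col=4): c = -0.0780 + -1.5000i → escape time 2
(row=4, col=5): c = 0.2400 + -1.5000i → escape time 2

Answer: 666666
456666
334665
233343
122222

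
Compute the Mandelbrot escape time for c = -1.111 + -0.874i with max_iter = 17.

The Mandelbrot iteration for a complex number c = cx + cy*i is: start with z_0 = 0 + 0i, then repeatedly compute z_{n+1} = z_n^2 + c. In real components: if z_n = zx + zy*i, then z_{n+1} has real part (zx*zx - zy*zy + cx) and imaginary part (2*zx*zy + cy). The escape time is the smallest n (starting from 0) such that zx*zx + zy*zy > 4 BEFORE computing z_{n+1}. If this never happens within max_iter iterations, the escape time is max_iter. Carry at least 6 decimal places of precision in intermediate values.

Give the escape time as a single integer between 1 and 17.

Answer: 3

Derivation:
z_0 = 0 + 0i, c = -1.1110 + -0.8740i
Iter 1: z = -1.1110 + -0.8740i, |z|^2 = 1.9982
Iter 2: z = -0.6406 + 1.0680i, |z|^2 = 1.5510
Iter 3: z = -1.8414 + -2.2423i, |z|^2 = 8.4184
Escaped at iteration 3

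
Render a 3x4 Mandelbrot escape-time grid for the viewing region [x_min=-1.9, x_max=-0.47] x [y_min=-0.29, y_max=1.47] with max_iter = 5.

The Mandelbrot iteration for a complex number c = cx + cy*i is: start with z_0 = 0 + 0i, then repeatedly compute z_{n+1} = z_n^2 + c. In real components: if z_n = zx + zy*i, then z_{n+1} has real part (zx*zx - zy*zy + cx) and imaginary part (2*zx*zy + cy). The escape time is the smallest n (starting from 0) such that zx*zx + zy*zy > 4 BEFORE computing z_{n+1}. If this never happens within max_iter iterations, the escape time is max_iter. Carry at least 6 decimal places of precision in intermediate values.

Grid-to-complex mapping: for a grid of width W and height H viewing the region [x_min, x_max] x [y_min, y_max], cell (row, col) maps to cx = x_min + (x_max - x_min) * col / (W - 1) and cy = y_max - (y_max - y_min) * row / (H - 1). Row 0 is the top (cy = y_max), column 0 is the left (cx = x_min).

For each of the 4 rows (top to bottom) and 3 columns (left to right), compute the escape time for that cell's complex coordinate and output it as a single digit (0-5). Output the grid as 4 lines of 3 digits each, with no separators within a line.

Answer: 122
135
355
355

Derivation:
(row=0, col=0): c = -1.9000 + 1.4700i → escape time 1
(row=0, col=1): c = -1.1850 + 1.4700i → escape time 2
(row=0, col=2): c = -0.4700 + 1.4700i → escape time 2
(row=1, col=0): c = -1.9000 + 0.8833i → escape time 1
(row=1, col=1): c = -1.1850 + 0.8833i → escape time 3
(row=1, col=2): c = -0.4700 + 0.8833i → escape time 5
(row=2, col=0): c = -1.9000 + 0.2967i → escape time 3
(row=2, col=1): c = -1.1850 + 0.2967i → escape time 5
(row=2, col=2): c = -0.4700 + 0.2967i → escape time 5
(row=3, col=0): c = -1.9000 + -0.2900i → escape time 3
(row=3, col=1): c = -1.1850 + -0.2900i → escape time 5
(row=3, col=2): c = -0.4700 + -0.2900i → escape time 5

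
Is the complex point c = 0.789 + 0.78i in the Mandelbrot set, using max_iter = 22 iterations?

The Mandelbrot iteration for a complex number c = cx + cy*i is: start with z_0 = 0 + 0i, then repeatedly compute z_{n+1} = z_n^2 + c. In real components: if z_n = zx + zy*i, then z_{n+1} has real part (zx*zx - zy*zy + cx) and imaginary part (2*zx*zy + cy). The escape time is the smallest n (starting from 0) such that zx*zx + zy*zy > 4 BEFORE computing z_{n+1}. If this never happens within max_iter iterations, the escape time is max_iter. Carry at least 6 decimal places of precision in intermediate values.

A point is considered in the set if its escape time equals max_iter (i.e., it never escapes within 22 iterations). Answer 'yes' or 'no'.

z_0 = 0 + 0i, c = 0.7890 + 0.7800i
Iter 1: z = 0.7890 + 0.7800i, |z|^2 = 1.2309
Iter 2: z = 0.8031 + 2.0108i, |z|^2 = 4.6885
Escaped at iteration 2

Answer: no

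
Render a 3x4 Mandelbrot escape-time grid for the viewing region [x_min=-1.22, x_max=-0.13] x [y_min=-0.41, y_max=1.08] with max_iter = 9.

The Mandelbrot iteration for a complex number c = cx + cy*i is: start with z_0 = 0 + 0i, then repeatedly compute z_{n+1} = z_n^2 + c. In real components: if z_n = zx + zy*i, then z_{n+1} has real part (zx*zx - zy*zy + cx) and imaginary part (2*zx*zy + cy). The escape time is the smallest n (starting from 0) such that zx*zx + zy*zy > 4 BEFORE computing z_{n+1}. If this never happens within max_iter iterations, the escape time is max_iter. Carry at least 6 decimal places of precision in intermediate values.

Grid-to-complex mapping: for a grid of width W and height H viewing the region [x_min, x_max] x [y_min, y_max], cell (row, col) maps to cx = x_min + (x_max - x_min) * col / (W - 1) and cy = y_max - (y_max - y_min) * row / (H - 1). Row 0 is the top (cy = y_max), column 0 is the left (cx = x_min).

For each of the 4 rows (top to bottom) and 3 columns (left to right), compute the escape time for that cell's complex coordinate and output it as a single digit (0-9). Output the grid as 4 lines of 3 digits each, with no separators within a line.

Answer: 336
379
999
799

Derivation:
(row=0, col=0): c = -1.2200 + 1.0800i → escape time 3
(row=0, col=1): c = -0.6750 + 1.0800i → escape time 3
(row=0, col=2): c = -0.1300 + 1.0800i → escape time 6
(row=1, col=0): c = -1.2200 + 0.5833i → escape time 3
(row=1, col=1): c = -0.6750 + 0.5833i → escape time 7
(row=1, col=2): c = -0.1300 + 0.5833i → escape time 9
(row=2, col=0): c = -1.2200 + 0.0867i → escape time 9
(row=2, col=1): c = -0.6750 + 0.0867i → escape time 9
(row=2, col=2): c = -0.1300 + 0.0867i → escape time 9
(row=3, col=0): c = -1.2200 + -0.4100i → escape time 7
(row=3, col=1): c = -0.6750 + -0.4100i → escape time 9
(row=3, col=2): c = -0.1300 + -0.4100i → escape time 9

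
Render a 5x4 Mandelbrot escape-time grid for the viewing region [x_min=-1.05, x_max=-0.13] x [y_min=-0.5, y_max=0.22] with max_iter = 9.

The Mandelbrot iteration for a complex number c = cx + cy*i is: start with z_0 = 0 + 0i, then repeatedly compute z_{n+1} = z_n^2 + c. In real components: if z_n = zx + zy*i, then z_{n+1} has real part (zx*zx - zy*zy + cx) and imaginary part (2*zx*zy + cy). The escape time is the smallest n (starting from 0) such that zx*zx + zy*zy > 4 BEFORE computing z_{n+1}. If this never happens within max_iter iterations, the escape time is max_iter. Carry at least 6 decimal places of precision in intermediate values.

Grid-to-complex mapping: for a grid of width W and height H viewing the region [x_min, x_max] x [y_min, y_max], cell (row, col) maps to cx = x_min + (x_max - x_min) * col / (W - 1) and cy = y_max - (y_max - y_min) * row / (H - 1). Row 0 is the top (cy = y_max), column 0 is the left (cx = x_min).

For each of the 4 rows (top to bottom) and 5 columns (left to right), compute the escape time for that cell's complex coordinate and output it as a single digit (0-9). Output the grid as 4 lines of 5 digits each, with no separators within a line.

(row=0, col=0): c = -1.0500 + 0.2200i → escape time 9
(row=0, col=1): c = -0.8200 + 0.2200i → escape time 9
(row=0, col=2): c = -0.5900 + 0.2200i → escape time 9
(row=0, col=3): c = -0.3600 + 0.2200i → escape time 9
(row=0, col=4): c = -0.1300 + 0.2200i → escape time 9
(row=1, col=0): c = -1.0500 + -0.0200i → escape time 9
(row=1, col=1): c = -0.8200 + -0.0200i → escape time 9
(row=1, col=2): c = -0.5900 + -0.0200i → escape time 9
(row=1, col=3): c = -0.3600 + -0.0200i → escape time 9
(row=1, col=4): c = -0.1300 + -0.0200i → escape time 9
(row=2, col=0): c = -1.0500 + -0.2600i → escape time 9
(row=2, col=1): c = -0.8200 + -0.2600i → escape time 9
(row=2, col=2): c = -0.5900 + -0.2600i → escape time 9
(row=2, col=3): c = -0.3600 + -0.2600i → escape time 9
(row=2, col=4): c = -0.1300 + -0.2600i → escape time 9
(row=3, col=0): c = -1.0500 + -0.5000i → escape time 5
(row=3, col=1): c = -0.8200 + -0.5000i → escape time 6
(row=3, col=2): c = -0.5900 + -0.5000i → escape time 9
(row=3, col=3): c = -0.3600 + -0.5000i → escape time 9
(row=3, col=4): c = -0.1300 + -0.5000i → escape time 9

Answer: 99999
99999
99999
56999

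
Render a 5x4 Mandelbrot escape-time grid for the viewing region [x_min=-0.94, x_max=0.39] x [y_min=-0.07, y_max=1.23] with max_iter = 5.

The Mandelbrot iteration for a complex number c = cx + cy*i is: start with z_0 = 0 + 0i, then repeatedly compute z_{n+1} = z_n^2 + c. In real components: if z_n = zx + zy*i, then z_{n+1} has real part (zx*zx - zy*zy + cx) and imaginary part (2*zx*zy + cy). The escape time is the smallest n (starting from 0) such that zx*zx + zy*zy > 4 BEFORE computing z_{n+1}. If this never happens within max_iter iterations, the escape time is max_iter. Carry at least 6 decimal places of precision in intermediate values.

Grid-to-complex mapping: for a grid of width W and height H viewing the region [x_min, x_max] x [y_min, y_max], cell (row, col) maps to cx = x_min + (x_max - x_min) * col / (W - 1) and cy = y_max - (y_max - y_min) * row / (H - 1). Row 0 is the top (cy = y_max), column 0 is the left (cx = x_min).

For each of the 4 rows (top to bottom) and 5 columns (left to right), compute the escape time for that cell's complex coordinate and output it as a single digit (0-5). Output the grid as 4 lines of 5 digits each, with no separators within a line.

(row=0, col=0): c = -0.9400 + 1.2300i → escape time 3
(row=0, col=1): c = -0.6075 + 1.2300i → escape time 3
(row=0, col=2): c = -0.2750 + 1.2300i → escape time 3
(row=0, col=3): c = 0.0575 + 1.2300i → escape time 3
(row=0, col=4): c = 0.3900 + 1.2300i → escape time 2
(row=1, col=0): c = -0.9400 + 0.7967i → escape time 3
(row=1, col=1): c = -0.6075 + 0.7967i → escape time 4
(row=1, col=2): c = -0.2750 + 0.7967i → escape time 5
(row=1, col=3): c = 0.0575 + 0.7967i → escape time 5
(row=1, col=4): c = 0.3900 + 0.7967i → escape time 4
(row=2, col=0): c = -0.9400 + 0.3633i → escape time 5
(row=2, col=1): c = -0.6075 + 0.3633i → escape time 5
(row=2, col=2): c = -0.2750 + 0.3633i → escape time 5
(row=2, col=3): c = 0.0575 + 0.3633i → escape time 5
(row=2, col=4): c = 0.3900 + 0.3633i → escape time 5
(row=3, col=0): c = -0.9400 + -0.0700i → escape time 5
(row=3, col=1): c = -0.6075 + -0.0700i → escape time 5
(row=3, col=2): c = -0.2750 + -0.0700i → escape time 5
(row=3, col=3): c = 0.0575 + -0.0700i → escape time 5
(row=3, col=4): c = 0.3900 + -0.0700i → escape time 5

Answer: 33332
34554
55555
55555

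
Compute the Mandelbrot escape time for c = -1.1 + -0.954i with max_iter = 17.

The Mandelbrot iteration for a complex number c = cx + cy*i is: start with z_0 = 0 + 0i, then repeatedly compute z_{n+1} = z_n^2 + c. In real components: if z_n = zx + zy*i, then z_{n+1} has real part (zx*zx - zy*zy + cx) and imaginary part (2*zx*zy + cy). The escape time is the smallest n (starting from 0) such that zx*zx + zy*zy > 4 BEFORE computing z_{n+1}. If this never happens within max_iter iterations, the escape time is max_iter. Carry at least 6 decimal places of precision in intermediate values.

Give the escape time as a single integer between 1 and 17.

z_0 = 0 + 0i, c = -1.1000 + -0.9540i
Iter 1: z = -1.1000 + -0.9540i, |z|^2 = 2.1201
Iter 2: z = -0.8001 + 1.1448i, |z|^2 = 1.9508
Iter 3: z = -1.7704 + -2.7859i, |z|^2 = 10.8957
Escaped at iteration 3

Answer: 3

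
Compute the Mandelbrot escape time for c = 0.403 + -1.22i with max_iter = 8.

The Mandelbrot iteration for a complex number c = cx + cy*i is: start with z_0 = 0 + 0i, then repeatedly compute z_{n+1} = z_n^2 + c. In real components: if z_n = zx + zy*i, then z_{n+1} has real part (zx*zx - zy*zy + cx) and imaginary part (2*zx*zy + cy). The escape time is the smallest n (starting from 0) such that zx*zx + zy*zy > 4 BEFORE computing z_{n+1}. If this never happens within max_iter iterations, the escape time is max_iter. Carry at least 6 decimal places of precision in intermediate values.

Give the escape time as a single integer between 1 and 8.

Answer: 2

Derivation:
z_0 = 0 + 0i, c = 0.4030 + -1.2200i
Iter 1: z = 0.4030 + -1.2200i, |z|^2 = 1.6508
Iter 2: z = -0.9230 + -2.2033i, |z|^2 = 5.7065
Escaped at iteration 2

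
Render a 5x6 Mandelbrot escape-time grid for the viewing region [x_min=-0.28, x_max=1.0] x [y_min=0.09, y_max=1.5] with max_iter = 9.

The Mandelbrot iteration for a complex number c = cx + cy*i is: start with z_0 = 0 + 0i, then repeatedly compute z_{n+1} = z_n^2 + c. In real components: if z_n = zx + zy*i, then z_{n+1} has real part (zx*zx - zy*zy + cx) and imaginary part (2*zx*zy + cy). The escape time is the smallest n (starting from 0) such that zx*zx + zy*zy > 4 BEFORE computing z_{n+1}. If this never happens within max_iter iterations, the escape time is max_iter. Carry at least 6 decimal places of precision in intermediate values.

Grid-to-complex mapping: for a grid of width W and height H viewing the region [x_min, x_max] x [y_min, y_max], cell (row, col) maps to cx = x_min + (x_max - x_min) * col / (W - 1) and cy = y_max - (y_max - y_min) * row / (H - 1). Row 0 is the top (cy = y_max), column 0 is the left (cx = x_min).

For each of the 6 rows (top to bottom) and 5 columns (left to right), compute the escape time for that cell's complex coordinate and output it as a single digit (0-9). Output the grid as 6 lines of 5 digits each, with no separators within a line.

Answer: 22222
33222
66322
99932
99932
99932

Derivation:
(row=0, col=0): c = -0.2800 + 1.5000i → escape time 2
(row=0, col=1): c = 0.0400 + 1.5000i → escape time 2
(row=0, col=2): c = 0.3600 + 1.5000i → escape time 2
(row=0, col=3): c = 0.6800 + 1.5000i → escape time 2
(row=0, col=4): c = 1.0000 + 1.5000i → escape time 2
(row=1, col=0): c = -0.2800 + 1.2180i → escape time 3
(row=1, col=1): c = 0.0400 + 1.2180i → escape time 3
(row=1, col=2): c = 0.3600 + 1.2180i → escape time 2
(row=1, col=3): c = 0.6800 + 1.2180i → escape time 2
(row=1, col=4): c = 1.0000 + 1.2180i → escape time 2
(row=2, col=0): c = -0.2800 + 0.9360i → escape time 6
(row=2, col=1): c = 0.0400 + 0.9360i → escape time 6
(row=2, col=2): c = 0.3600 + 0.9360i → escape time 3
(row=2, col=3): c = 0.6800 + 0.9360i → escape time 2
(row=2, col=4): c = 1.0000 + 0.9360i → escape time 2
(row=3, col=0): c = -0.2800 + 0.6540i → escape time 9
(row=3, col=1): c = 0.0400 + 0.6540i → escape time 9
(row=3, col=2): c = 0.3600 + 0.6540i → escape time 9
(row=3, col=3): c = 0.6800 + 0.6540i → escape time 3
(row=3, col=4): c = 1.0000 + 0.6540i → escape time 2
(row=4, col=0): c = -0.2800 + 0.3720i → escape time 9
(row=4, col=1): c = 0.0400 + 0.3720i → escape time 9
(row=4, col=2): c = 0.3600 + 0.3720i → escape time 9
(row=4, col=3): c = 0.6800 + 0.3720i → escape time 3
(row=4, col=4): c = 1.0000 + 0.3720i → escape time 2
(row=5, col=0): c = -0.2800 + 0.0900i → escape time 9
(row=5, col=1): c = 0.0400 + 0.0900i → escape time 9
(row=5, col=2): c = 0.3600 + 0.0900i → escape time 9
(row=5, col=3): c = 0.6800 + 0.0900i → escape time 3
(row=5, col=4): c = 1.0000 + 0.0900i → escape time 2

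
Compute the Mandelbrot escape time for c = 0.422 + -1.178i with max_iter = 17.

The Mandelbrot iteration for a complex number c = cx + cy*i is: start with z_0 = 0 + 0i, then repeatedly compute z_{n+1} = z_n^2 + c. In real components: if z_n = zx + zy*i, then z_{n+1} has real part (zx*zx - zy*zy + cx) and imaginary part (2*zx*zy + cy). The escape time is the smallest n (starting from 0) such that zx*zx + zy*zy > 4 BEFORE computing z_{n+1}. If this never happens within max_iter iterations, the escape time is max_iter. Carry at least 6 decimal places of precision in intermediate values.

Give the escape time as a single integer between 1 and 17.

z_0 = 0 + 0i, c = 0.4220 + -1.1780i
Iter 1: z = 0.4220 + -1.1780i, |z|^2 = 1.5658
Iter 2: z = -0.7876 + -2.1722i, |z|^2 = 5.3389
Escaped at iteration 2

Answer: 2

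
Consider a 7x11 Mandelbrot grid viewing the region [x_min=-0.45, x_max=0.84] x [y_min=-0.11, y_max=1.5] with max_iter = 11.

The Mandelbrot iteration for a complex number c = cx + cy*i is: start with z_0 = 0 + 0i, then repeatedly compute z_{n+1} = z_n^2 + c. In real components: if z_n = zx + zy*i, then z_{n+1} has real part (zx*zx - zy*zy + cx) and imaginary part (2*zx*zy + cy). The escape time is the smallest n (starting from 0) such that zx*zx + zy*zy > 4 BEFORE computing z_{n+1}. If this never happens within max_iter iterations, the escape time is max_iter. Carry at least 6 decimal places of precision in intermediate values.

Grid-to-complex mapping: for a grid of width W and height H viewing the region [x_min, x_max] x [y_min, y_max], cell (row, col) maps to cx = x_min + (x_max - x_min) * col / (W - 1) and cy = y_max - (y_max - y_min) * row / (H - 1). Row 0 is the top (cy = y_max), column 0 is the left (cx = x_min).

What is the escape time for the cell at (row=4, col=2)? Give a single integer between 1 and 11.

Answer: 11

Derivation:
z_0 = 0 + 0i, c = -0.0200 + 0.8560i
Iter 1: z = -0.0200 + 0.8560i, |z|^2 = 0.7331
Iter 2: z = -0.7523 + 0.8218i, |z|^2 = 1.2413
Iter 3: z = -0.1293 + -0.3805i, |z|^2 = 0.1615
Iter 4: z = -0.1481 + 0.9544i, |z|^2 = 0.9328
Iter 5: z = -0.9089 + 0.5734i, |z|^2 = 1.1549
Iter 6: z = 0.4773 + -0.1864i, |z|^2 = 0.2626
Iter 7: z = 0.1731 + 0.6781i, |z|^2 = 0.4898
Iter 8: z = -0.4498 + 1.0908i, |z|^2 = 1.3922
Iter 9: z = -1.0074 + -0.1253i, |z|^2 = 1.0307
Iter 10: z = 0.9792 + 1.1086i, |z|^2 = 2.1878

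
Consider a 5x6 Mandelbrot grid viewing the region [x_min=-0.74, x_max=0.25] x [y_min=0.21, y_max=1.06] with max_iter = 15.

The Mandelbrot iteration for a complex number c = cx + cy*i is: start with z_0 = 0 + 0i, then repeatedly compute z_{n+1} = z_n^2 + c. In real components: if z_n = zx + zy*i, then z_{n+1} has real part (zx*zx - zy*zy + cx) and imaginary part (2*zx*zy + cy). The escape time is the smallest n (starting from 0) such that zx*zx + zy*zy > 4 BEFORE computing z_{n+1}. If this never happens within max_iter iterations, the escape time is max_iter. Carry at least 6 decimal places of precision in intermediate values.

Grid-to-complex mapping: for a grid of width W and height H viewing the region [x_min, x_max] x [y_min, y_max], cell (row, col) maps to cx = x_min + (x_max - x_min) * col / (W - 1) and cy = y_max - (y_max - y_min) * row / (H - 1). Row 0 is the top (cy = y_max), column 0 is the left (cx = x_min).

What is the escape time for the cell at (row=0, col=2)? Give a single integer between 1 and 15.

Answer: 6

Derivation:
z_0 = 0 + 0i, c = -0.2450 + 1.0600i
Iter 1: z = -0.2450 + 1.0600i, |z|^2 = 1.1836
Iter 2: z = -1.3086 + 0.5406i, |z|^2 = 2.0046
Iter 3: z = 1.1751 + -0.3548i, |z|^2 = 1.5068
Iter 4: z = 1.0100 + 0.2261i, |z|^2 = 1.0712
Iter 5: z = 0.7240 + 1.5166i, |z|^2 = 2.8244
Iter 6: z = -2.0210 + 3.2561i, |z|^2 = 14.6868
Escaped at iteration 6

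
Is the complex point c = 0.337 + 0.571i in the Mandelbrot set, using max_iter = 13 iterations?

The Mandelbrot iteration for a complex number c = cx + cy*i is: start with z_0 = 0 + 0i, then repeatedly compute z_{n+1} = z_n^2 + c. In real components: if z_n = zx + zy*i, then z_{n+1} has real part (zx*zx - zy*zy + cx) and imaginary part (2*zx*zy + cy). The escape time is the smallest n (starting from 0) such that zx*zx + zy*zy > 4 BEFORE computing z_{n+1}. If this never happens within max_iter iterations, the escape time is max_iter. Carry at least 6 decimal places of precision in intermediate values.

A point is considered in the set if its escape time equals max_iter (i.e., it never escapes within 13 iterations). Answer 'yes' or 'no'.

Answer: yes

Derivation:
z_0 = 0 + 0i, c = 0.3370 + 0.5710i
Iter 1: z = 0.3370 + 0.5710i, |z|^2 = 0.4396
Iter 2: z = 0.1245 + 0.9559i, |z|^2 = 0.9292
Iter 3: z = -0.5611 + 0.8091i, |z|^2 = 0.9695
Iter 4: z = -0.0027 + -0.3370i, |z|^2 = 0.1136
Iter 5: z = 0.2234 + 0.5728i, |z|^2 = 0.3780
Iter 6: z = 0.0588 + 0.8270i, |z|^2 = 0.6873
Iter 7: z = -0.3434 + 0.6683i, |z|^2 = 0.5645
Iter 8: z = 0.0084 + 0.1120i, |z|^2 = 0.0126
Iter 9: z = 0.3245 + 0.5729i, |z|^2 = 0.4335
Iter 10: z = 0.1141 + 0.9428i, |z|^2 = 0.9019
Iter 11: z = -0.5389 + 0.7862i, |z|^2 = 0.9085
Iter 12: z = 0.0093 + -0.2764i, |z|^2 = 0.0765
Did not escape in 13 iterations → in set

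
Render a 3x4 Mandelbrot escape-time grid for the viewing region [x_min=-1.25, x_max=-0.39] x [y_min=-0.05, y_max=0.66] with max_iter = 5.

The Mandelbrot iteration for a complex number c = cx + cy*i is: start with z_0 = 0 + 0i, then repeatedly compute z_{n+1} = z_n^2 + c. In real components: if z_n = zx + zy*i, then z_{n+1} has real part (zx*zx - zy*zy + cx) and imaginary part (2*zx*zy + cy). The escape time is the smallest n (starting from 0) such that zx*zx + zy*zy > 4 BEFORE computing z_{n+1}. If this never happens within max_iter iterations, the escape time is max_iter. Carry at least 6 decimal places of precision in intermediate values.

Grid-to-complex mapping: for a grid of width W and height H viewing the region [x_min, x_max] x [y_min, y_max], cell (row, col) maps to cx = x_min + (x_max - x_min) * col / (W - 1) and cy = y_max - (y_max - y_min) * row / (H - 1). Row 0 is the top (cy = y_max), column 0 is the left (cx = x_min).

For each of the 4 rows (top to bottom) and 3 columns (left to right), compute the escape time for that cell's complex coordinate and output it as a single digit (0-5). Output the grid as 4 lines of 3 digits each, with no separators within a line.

(row=0, col=0): c = -1.2500 + 0.6600i → escape time 3
(row=0, col=1): c = -0.8200 + 0.6600i → escape time 5
(row=0, col=2): c = -0.3900 + 0.6600i → escape time 5
(row=1, col=0): c = -1.2500 + 0.4233i → escape time 5
(row=1, col=1): c = -0.8200 + 0.4233i → escape time 5
(row=1, col=2): c = -0.3900 + 0.4233i → escape time 5
(row=2, col=0): c = -1.2500 + 0.1867i → escape time 5
(row=2, col=1): c = -0.8200 + 0.1867i → escape time 5
(row=2, col=2): c = -0.3900 + 0.1867i → escape time 5
(row=3, col=0): c = -1.2500 + -0.0500i → escape time 5
(row=3, col=1): c = -0.8200 + -0.0500i → escape time 5
(row=3, col=2): c = -0.3900 + -0.0500i → escape time 5

Answer: 355
555
555
555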